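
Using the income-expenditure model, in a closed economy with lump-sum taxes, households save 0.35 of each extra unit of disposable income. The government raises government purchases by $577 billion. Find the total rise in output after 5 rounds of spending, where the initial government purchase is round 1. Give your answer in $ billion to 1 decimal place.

MPC = 1 − MPS = 1 − 0.35 = 0.65.
Round 1 adds ΔG = $577 billion; each later round is MPC = 0.65 times the previous.
After 5 rounds: 577 + 375.05 + 243.7825 + 158.458625 + 102.99810625 = ΔG·(1 − c^5)/(1 − c) = 577 × (1 − 0.1160290625)/0.35 ≈ $1,457.3 billion.

$1,457.3 billion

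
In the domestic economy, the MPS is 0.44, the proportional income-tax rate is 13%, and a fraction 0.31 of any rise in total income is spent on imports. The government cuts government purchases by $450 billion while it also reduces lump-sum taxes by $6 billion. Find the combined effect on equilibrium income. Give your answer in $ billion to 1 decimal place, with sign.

MPC = 1 − MPS = 1 − 0.44 = 0.56.
Expenditure multiplier = 1/(1 − c(1−t) + m) = 1/(1 − 0.56×0.87 + 0.31) = 1/0.8228 ≈ 1.215.
ΔG contributes k·ΔG = (−$450 billion) / 0.8228 ≈ −$546.9 billion.
ΔT of −$6 billion changes first-round spending by −c·ΔT = +$3.36 billion, contributing k·(−c·ΔT) = (+$3.36 billion) / 0.8228 ≈ +$4.1 billion.
Net ΔY = k(ΔG − c·ΔT) = (−$446.64 billion) / 0.8228 ≈ −$542.8 billion.

−$542.8 billion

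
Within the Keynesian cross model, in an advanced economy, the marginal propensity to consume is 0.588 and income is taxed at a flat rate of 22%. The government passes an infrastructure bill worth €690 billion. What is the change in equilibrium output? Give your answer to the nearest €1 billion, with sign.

+€1,275 billion

Government-spending multiplier = 1/(1 − c(1−t)) = 1/(1 − 0.588×0.78) = 1/0.54136 ≈ 1.847.
ΔY = k × ΔG = (+€690 billion) / 0.54136 ≈ +€1,275 billion.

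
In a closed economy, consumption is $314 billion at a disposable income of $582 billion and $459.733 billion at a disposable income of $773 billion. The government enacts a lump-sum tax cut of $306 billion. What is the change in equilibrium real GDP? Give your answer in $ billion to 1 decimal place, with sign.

+$985.1 billion

MPC = ΔC/ΔYd = (459.733 − 314)/(773 − 582) = 145.733/191 = 0.763.
A lump-sum tax change of −$306 billion shifts disposable income by +$306 billion; first-round consumption changes by −c × ΔT = −0.763 × (−$306 billion) = +$233.478 billion.
Expenditure multiplier = 1/(1 − MPC) = 1/(1 − 0.763) = 1/0.237 ≈ 4.219.
The tax multiplier is −c × k ≈ −3.219, so ΔY = k × (−c·ΔT) = (+$233.478 billion) / 0.237 ≈ +$985.1 billion.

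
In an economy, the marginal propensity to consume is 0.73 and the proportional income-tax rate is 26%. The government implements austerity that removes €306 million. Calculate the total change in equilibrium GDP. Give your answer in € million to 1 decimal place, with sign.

Spending multiplier = 1/(1 − c(1−t)) = 1/(1 − 0.73×0.74) = 1/0.4598 ≈ 2.175.
ΔY = k × ΔG = (−€306 million) / 0.4598 ≈ −€665.5 million.

−€665.5 million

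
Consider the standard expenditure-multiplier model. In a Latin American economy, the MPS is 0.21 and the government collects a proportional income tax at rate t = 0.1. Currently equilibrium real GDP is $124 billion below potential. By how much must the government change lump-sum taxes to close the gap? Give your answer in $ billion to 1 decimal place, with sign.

−$45.4 billion

MPC = 1 − MPS = 1 − 0.21 = 0.79.
Spending multiplier = 1/(1 − c(1−t)) = 1/(1 − 0.79×0.9) = 1/0.289 ≈ 3.46.
Tax multiplier = −c·k = −0.79/0.289 ≈ −2.734. Need ΔY = +$124 billion, so ΔT = ΔY/(−c·k) = −(+$124 billion) × 0.289 / 0.79 ≈ −$45.4 billion.
The government should cut lump-sum taxes by $45.4 billion.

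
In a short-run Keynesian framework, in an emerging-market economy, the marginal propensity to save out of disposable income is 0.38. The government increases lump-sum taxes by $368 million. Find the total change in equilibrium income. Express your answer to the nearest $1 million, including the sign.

−$600 million

MPC = 1 − MPS = 1 − 0.38 = 0.62.
A lump-sum tax change of +$368 million shifts disposable income by −$368 million; first-round consumption changes by −c × ΔT = −0.62 × (+$368 million) = −$228.16 million.
Expenditure multiplier = 1/(1 − MPC) = 1/(1 − 0.62) = 1/0.38 ≈ 2.632.
The tax multiplier is −c × k ≈ −1.632, so ΔY = k × (−c·ΔT) = (−$228.16 million) / 0.38 ≈ −$600 million.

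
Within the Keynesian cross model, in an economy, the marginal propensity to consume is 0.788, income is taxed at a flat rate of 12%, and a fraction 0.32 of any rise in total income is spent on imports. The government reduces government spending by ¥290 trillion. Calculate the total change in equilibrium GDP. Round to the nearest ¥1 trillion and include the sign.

−¥463 trillion

Spending multiplier = 1/(1 − c(1−t) + m) = 1/(1 − 0.788×0.88 + 0.32) = 1/0.62656 ≈ 1.596.
ΔY = k × ΔG = (−¥290 trillion) / 0.62656 ≈ −¥463 trillion.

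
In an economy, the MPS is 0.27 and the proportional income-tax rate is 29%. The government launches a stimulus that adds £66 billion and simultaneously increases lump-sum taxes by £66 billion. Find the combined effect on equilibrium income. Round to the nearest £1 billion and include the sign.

+£37 billion

MPC = 1 − MPS = 1 − 0.27 = 0.73.
Expenditure multiplier = 1/(1 − c(1−t)) = 1/(1 − 0.73×0.71) = 1/0.4817 ≈ 2.076.
ΔG contributes k·ΔG = (+£66 billion) / 0.4817 ≈ +£137 billion.
ΔT of +£66 billion changes first-round spending by −c·ΔT = −£48.18 billion, contributing k·(−c·ΔT) = (−£48.18 billion) / 0.4817 ≈ −£100 billion.
Net ΔY = k(ΔG − c·ΔT) = (+£17.82 billion) / 0.4817 ≈ +£37 billion.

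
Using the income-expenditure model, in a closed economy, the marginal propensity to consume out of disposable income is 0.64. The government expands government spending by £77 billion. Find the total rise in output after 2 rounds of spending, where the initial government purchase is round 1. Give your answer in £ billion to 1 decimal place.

Round 1 adds ΔG = £77 billion; each later round is MPC = 0.64 times the previous.
After 2 rounds: 77 + 49.28 = ΔG·(1 − c^2)/(1 − c) = 77 × (1 − 0.4096)/0.36 ≈ £126.3 billion.

£126.3 billion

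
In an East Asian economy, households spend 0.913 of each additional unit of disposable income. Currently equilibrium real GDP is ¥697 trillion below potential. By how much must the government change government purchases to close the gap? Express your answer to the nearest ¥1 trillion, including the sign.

Spending multiplier = 1/(1 − MPC) = 1/(1 − 0.913) = 1/0.087 ≈ 11.494.
Need ΔY = +¥697 trillion, so ΔG = ΔY/k = (+¥697 trillion) × 0.087 ≈ +¥61 trillion.
The government should increase government purchases by ¥61 trillion.

+¥61 trillion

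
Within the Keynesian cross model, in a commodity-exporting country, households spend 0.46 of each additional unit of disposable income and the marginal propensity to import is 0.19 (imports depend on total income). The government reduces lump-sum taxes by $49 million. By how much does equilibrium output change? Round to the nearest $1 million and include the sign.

A lump-sum tax change of −$49 million shifts disposable income by +$49 million; first-round consumption changes by −c × ΔT = −0.46 × (−$49 million) = +$22.54 million.
Expenditure multiplier = 1/(1 − c + m) = 1/(1 − 0.46 + 0.19) = 1/0.73 ≈ 1.37.
The tax multiplier is −c × k ≈ −0.63, so ΔY = k × (−c·ΔT) = (+$22.54 million) / 0.73 ≈ +$31 million.

+$31 million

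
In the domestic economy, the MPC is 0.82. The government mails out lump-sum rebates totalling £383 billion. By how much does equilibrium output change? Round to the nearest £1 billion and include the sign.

A lump-sum tax change of −£383 billion shifts disposable income by +£383 billion; first-round consumption changes by −c × ΔT = −0.82 × (−£383 billion) = +£314.06 billion.
Expenditure multiplier = 1/(1 − MPC) = 1/(1 − 0.82) = 1/0.18 ≈ 5.556.
The tax multiplier is −c × k ≈ −4.556, so ΔY = k × (−c·ΔT) = (+£314.06 billion) / 0.18 ≈ +£1,745 billion.

+£1,745 billion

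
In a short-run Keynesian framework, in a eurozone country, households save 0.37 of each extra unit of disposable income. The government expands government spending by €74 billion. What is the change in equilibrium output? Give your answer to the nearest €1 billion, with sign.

MPC = 1 − MPS = 1 − 0.37 = 0.63.
Expenditure multiplier = 1/(1 − MPC) = 1/(1 − 0.63) = 1/0.37 ≈ 2.703.
ΔY = k × ΔG = (+€74 billion) / 0.37 = +€200 billion.

+€200 billion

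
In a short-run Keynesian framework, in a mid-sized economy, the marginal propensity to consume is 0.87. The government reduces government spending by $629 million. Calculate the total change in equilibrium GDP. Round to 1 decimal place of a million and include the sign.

Expenditure multiplier = 1/(1 − MPC) = 1/(1 − 0.87) = 1/0.13 ≈ 7.692.
ΔY = k × ΔG = (−$629 million) / 0.13 ≈ −$4,838.5 million.

−$4,838.5 million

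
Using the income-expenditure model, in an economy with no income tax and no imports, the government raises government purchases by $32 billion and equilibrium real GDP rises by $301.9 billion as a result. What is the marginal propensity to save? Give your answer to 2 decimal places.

Implied spending multiplier k = ΔY/ΔG = 301.9/32 ≈ 9.4344.
Since k = 1/(1 − MPC), MPC = 1 − 1/k = 1 − ΔG/ΔY = 1 − 32/301.9 ≈ 0.89.
MPS = 1 − MPC = 0.11.

0.11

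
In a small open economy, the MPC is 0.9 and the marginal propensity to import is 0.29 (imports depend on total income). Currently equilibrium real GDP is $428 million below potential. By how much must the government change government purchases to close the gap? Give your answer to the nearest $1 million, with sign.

Spending multiplier = 1/(1 − c + m) = 1/(1 − 0.9 + 0.29) = 1/0.39 ≈ 2.564.
Need ΔY = +$428 million, so ΔG = ΔY/k = (+$428 million) × 0.39 ≈ +$167 million.
The government should increase government purchases by $167 million.

+$167 million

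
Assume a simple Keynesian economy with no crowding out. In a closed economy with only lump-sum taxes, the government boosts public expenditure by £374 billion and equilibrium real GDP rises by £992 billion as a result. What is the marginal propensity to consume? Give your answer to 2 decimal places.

Implied spending multiplier k = ΔY/ΔG = 992/374 ≈ 2.6524.
Since k = 1/(1 − MPC), MPC = 1 − 1/k = 1 − ΔG/ΔY = 1 − 374/992 ≈ 0.62.

0.62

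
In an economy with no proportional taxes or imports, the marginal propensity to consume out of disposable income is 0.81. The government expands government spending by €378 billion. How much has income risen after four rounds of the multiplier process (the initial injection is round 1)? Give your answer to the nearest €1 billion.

Round 1 adds ΔG = €378 billion; each later round is MPC = 0.81 times the previous.
After 4 rounds: 378 + 306.18 + 248.0058 + 200.884698 = ΔG·(1 − c^4)/(1 − c) = 378 × (1 − 0.43046721)/0.19 ≈ €1,133 billion.

€1,133 billion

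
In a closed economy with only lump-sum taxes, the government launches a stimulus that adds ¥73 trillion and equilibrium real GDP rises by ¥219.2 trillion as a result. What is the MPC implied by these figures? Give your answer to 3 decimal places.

0.667

Implied spending multiplier k = ΔY/ΔG = 219.2/73 ≈ 3.0027.
Since k = 1/(1 − MPC), MPC = 1 − 1/k = 1 − ΔG/ΔY = 1 − 73/219.2 ≈ 0.667.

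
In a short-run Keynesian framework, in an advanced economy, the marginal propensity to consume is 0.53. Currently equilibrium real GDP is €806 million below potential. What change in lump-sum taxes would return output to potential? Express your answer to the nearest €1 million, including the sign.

Spending multiplier = 1/(1 − MPC) = 1/(1 − 0.53) = 1/0.47 ≈ 2.128.
Tax multiplier = −c·k = −0.53/0.47 ≈ −1.128. Need ΔY = +€806 million, so ΔT = ΔY/(−c·k) = −(+€806 million) × 0.47 / 0.53 ≈ −€715 million.
The government should cut lump-sum taxes by €715 million.

−€715 million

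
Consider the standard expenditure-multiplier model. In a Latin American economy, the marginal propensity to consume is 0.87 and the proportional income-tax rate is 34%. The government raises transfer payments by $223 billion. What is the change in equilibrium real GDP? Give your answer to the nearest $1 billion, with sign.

The transfer change shifts disposable income by +$223 billion, so first-round consumption changes by c·ΔTR = 0.87 × (+$223 billion) = +$194.01 billion.
Expenditure multiplier = 1/(1 − c(1−t)) = 1/(1 − 0.87×0.66) = 1/0.4258 ≈ 2.349.
The transfer multiplier is c × k ≈ 2.043, so ΔY = k × (c·ΔTR) = (+$194.01 billion) / 0.4258 ≈ +$456 billion.

+$456 billion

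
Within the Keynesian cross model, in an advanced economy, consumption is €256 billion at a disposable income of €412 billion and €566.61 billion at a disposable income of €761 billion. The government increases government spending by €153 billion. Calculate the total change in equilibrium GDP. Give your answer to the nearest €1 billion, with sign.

MPC = ΔC/ΔYd = (566.61 − 256)/(761 − 412) = 310.61/349 = 0.89.
Expenditure multiplier = 1/(1 − MPC) = 1/(1 − 0.89) = 1/0.11 ≈ 9.091.
ΔY = k × ΔG = (+€153 billion) / 0.11 ≈ +€1,391 billion.

+€1,391 billion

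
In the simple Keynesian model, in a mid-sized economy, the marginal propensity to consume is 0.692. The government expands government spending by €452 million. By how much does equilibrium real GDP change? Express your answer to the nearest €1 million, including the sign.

Expenditure multiplier = 1/(1 − MPC) = 1/(1 − 0.692) = 1/0.308 ≈ 3.247.
ΔY = k × ΔG = (+€452 million) / 0.308 ≈ +€1,468 million.

+€1,468 million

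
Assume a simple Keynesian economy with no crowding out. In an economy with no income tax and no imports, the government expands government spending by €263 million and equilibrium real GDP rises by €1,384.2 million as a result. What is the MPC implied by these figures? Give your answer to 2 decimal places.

0.81

Implied spending multiplier k = ΔY/ΔG = 1,384.2/263 ≈ 5.2631.
Since k = 1/(1 − MPC), MPC = 1 − 1/k = 1 − ΔG/ΔY = 1 − 263/1,384.2 ≈ 0.81.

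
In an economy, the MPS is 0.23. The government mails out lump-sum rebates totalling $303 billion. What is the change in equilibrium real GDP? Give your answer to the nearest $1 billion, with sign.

MPC = 1 − MPS = 1 − 0.23 = 0.77.
A lump-sum tax change of −$303 billion shifts disposable income by +$303 billion; first-round consumption changes by −c × ΔT = −0.77 × (−$303 billion) = +$233.31 billion.
Expenditure multiplier = 1/(1 − MPC) = 1/(1 − 0.77) = 1/0.23 ≈ 4.348.
The tax multiplier is −c × k ≈ −3.348, so ΔY = k × (−c·ΔT) = (+$233.31 billion) / 0.23 ≈ +$1,014 billion.

+$1,014 billion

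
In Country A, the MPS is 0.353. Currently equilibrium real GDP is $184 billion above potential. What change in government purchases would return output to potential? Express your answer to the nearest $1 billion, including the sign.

MPC = 1 − MPS = 1 − 0.353 = 0.647.
Spending multiplier = 1/(1 − MPC) = 1/(1 − 0.647) = 1/0.353 ≈ 2.833.
Need ΔY = −$184 billion, so ΔG = ΔY/k = (−$184 billion) × 0.353 ≈ −$65 billion.
The government should cut government purchases by $65 billion.

−$65 billion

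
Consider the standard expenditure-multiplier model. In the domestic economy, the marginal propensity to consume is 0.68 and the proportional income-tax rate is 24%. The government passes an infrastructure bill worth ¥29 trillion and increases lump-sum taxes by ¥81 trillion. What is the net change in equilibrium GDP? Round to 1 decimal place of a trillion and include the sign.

Expenditure multiplier = 1/(1 − c(1−t)) = 1/(1 − 0.68×0.76) = 1/0.4832 ≈ 2.07.
ΔG contributes k·ΔG = (+¥29 trillion) / 0.4832 ≈ +¥60 trillion.
ΔT of +¥81 trillion changes first-round spending by −c·ΔT = −¥55.08 trillion, contributing k·(−c·ΔT) = (−¥55.08 trillion) / 0.4832 ≈ −¥114 trillion.
Net ΔY = k(ΔG − c·ΔT) = (−¥26.08 trillion) / 0.4832 ≈ −¥54 trillion.

−¥54.0 trillion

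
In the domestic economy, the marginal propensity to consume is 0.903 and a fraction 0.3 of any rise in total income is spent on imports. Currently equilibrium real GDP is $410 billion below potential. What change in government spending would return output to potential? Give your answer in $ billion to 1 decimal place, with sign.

Spending multiplier = 1/(1 − c + m) = 1/(1 − 0.903 + 0.3) = 1/0.397 ≈ 2.519.
Need ΔY = +$410 billion, so ΔG = ΔY/k = (+$410 billion) × 0.397 ≈ +$162.8 billion.
The government should increase government spending by $162.8 billion.

+$162.8 billion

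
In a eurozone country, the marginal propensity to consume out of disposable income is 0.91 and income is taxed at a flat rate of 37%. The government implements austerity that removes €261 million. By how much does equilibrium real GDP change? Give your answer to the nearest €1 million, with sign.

Spending multiplier = 1/(1 − c(1−t)) = 1/(1 − 0.91×0.63) = 1/0.4267 ≈ 2.344.
ΔY = k × ΔG = (−€261 million) / 0.4267 ≈ −€612 million.

−€612 million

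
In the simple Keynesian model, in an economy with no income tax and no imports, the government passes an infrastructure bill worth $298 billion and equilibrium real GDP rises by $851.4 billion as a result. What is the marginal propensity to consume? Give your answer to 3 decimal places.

Implied spending multiplier k = ΔY/ΔG = 851.4/298 ≈ 2.857.
Since k = 1/(1 − MPC), MPC = 1 − 1/k = 1 − ΔG/ΔY = 1 − 298/851.4 ≈ 0.650.

0.650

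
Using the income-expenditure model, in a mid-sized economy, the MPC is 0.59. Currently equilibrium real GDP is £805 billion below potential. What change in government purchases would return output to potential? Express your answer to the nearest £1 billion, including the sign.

Spending multiplier = 1/(1 − MPC) = 1/(1 − 0.59) = 1/0.41 ≈ 2.439.
Need ΔY = +£805 billion, so ΔG = ΔY/k = (+£805 billion) × 0.41 ≈ +£330 billion.
The government should increase government purchases by £330 billion.

+£330 billion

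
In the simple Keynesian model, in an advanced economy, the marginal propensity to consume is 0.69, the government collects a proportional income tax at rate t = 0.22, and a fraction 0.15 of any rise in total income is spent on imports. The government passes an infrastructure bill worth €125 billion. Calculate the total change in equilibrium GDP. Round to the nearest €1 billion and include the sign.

Spending multiplier = 1/(1 − c(1−t) + m) = 1/(1 − 0.69×0.78 + 0.15) = 1/0.6118 ≈ 1.635.
ΔY = k × ΔG = (+€125 billion) / 0.6118 ≈ +€204 billion.

+€204 billion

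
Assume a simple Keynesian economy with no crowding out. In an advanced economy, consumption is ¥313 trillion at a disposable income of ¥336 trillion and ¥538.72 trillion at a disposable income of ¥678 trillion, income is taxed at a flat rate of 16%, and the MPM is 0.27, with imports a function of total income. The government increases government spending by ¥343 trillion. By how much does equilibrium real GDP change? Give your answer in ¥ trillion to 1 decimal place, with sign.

MPC = ΔC/ΔYd = (538.72 − 313)/(678 − 336) = 225.72/342 = 0.66.
Government-spending multiplier = 1/(1 − c(1−t) + m) = 1/(1 − 0.66×0.84 + 0.27) = 1/0.7156 ≈ 1.397.
ΔY = k × ΔG = (+¥343 trillion) / 0.7156 ≈ +¥479.3 trillion.

+¥479.3 trillion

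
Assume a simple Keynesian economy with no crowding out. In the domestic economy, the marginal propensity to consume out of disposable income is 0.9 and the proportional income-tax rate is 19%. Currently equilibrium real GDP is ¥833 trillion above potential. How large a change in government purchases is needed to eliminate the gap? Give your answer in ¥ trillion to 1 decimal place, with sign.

−¥225.7 trillion

Spending multiplier = 1/(1 − c(1−t)) = 1/(1 − 0.9×0.81) = 1/0.271 ≈ 3.69.
Need ΔY = −¥833 trillion, so ΔG = ΔY/k = (−¥833 trillion) × 0.271 ≈ −¥225.7 trillion.
The government should cut government purchases by ¥225.7 trillion.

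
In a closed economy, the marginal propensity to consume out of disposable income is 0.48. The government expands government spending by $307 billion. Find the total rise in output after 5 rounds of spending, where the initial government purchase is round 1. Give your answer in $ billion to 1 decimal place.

$575.3 billion

Round 1 adds ΔG = $307 billion; each later round is MPC = 0.48 times the previous.
After 5 rounds: 307 + 147.36 + 70.7328 + 33.951744 + 16.29683712 = ΔG·(1 − c^5)/(1 − c) = 307 × (1 − 0.0254803968)/0.52 ≈ $575.3 billion.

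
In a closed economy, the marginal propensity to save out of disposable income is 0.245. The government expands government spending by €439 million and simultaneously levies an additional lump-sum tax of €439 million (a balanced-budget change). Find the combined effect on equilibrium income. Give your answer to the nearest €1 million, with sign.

+€439 million

MPC = 1 − MPS = 1 − 0.245 = 0.755.
Expenditure multiplier = 1/(1 − MPC) = 1/(1 − 0.755) = 1/0.245 ≈ 4.082.
ΔG contributes k·ΔG = (+€439 million) / 0.245 ≈ +€1,791.8 million.
ΔT of +€439 million changes first-round spending by −c·ΔT = −€331.445 million, contributing k·(−c·ΔT) = (−€331.445 million) / 0.245 ≈ −€1,352.8 million.
With ΔG = ΔT and no other leakages, the balanced-budget multiplier is 1, so ΔY = ΔG = +€439 million.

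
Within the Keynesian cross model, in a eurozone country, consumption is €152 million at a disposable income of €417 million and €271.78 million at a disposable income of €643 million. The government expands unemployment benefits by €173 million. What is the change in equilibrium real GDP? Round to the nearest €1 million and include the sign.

+€195 million

MPC = ΔC/ΔYd = (271.78 − 152)/(643 − 417) = 119.78/226 = 0.53.
The transfer change shifts disposable income by +€173 million, so first-round consumption changes by c·ΔTR = 0.53 × (+€173 million) = +€91.69 million.
Expenditure multiplier = 1/(1 − MPC) = 1/(1 − 0.53) = 1/0.47 ≈ 2.128.
The transfer multiplier is c × k ≈ 1.128, so ΔY = k × (c·ΔTR) = (+€91.69 million) / 0.47 ≈ +€195 million.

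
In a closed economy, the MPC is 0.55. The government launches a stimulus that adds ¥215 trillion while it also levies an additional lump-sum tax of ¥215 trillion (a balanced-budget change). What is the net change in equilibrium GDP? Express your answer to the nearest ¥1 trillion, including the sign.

+¥215 trillion

Expenditure multiplier = 1/(1 − MPC) = 1/(1 − 0.55) = 1/0.45 ≈ 2.222.
ΔG contributes k·ΔG = (+¥215 trillion) / 0.45 ≈ +¥477.8 trillion.
ΔT of +¥215 trillion changes first-round spending by −c·ΔT = −¥118.25 trillion, contributing k·(−c·ΔT) = (−¥118.25 trillion) / 0.45 ≈ −¥262.8 trillion.
With ΔG = ΔT and no other leakages, the balanced-budget multiplier is 1, so ΔY = ΔG = +¥215 trillion.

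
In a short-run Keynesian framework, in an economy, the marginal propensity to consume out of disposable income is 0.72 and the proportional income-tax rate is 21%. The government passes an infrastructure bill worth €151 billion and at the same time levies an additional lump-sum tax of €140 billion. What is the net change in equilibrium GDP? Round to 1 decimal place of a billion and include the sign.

Expenditure multiplier = 1/(1 − c(1−t)) = 1/(1 − 0.72×0.79) = 1/0.4312 ≈ 2.319.
ΔG contributes k·ΔG = (+€151 billion) / 0.4312 ≈ +€350.2 billion.
ΔT of +€140 billion changes first-round spending by −c·ΔT = −€100.8 billion, contributing k·(−c·ΔT) = (−€100.8 billion) / 0.4312 ≈ −€233.8 billion.
Net ΔY = k(ΔG − c·ΔT) = (+€50.2 billion) / 0.4312 ≈ +€116.4 billion.

+€116.4 billion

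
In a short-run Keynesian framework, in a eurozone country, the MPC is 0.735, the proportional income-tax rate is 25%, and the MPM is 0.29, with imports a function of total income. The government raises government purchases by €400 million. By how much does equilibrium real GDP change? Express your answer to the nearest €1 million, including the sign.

+€541 million

Expenditure multiplier = 1/(1 − c(1−t) + m) = 1/(1 − 0.735×0.75 + 0.29) = 1/0.73875 ≈ 1.354.
ΔY = k × ΔG = (+€400 million) / 0.73875 ≈ +€541 million.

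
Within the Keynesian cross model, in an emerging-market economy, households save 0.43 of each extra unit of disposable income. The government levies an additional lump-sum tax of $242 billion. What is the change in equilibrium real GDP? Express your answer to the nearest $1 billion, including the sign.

MPC = 1 − MPS = 1 − 0.43 = 0.57.
A lump-sum tax change of +$242 billion shifts disposable income by −$242 billion; first-round consumption changes by −c × ΔT = −0.57 × (+$242 billion) = −$137.94 billion.
Expenditure multiplier = 1/(1 − MPC) = 1/(1 − 0.57) = 1/0.43 ≈ 2.326.
The tax multiplier is −c × k ≈ −1.326, so ΔY = k × (−c·ΔT) = (−$137.94 billion) / 0.43 ≈ −$321 billion.

−$321 billion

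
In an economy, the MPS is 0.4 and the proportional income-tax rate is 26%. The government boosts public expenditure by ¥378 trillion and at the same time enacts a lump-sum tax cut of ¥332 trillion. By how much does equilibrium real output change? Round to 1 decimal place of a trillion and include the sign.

MPC = 1 − MPS = 1 − 0.4 = 0.6.
Expenditure multiplier = 1/(1 − c(1−t)) = 1/(1 − 0.6×0.74) = 1/0.556 ≈ 1.799.
ΔG contributes k·ΔG = (+¥378 trillion) / 0.556 ≈ +¥679.9 trillion.
ΔT of −¥332 trillion changes first-round spending by −c·ΔT = +¥199.2 trillion, contributing k·(−c·ΔT) = (+¥199.2 trillion) / 0.556 ≈ +¥358.3 trillion.
Net ΔY = k(ΔG − c·ΔT) = (+¥577.2 trillion) / 0.556 ≈ +¥1,038.1 trillion.

+¥1,038.1 trillion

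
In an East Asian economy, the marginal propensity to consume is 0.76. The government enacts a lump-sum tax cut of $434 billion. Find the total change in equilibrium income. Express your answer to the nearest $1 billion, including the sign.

+$1,374 billion

A lump-sum tax change of −$434 billion shifts disposable income by +$434 billion; first-round consumption changes by −c × ΔT = −0.76 × (−$434 billion) = +$329.84 billion.
Expenditure multiplier = 1/(1 − MPC) = 1/(1 − 0.76) = 1/0.24 ≈ 4.167.
The tax multiplier is −c × k ≈ −3.167, so ΔY = k × (−c·ΔT) = (+$329.84 billion) / 0.24 ≈ +$1,374 billion.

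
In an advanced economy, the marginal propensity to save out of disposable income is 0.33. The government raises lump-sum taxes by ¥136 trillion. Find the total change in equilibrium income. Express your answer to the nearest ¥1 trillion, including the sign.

MPC = 1 − MPS = 1 − 0.33 = 0.67.
A lump-sum tax change of +¥136 trillion shifts disposable income by −¥136 trillion; first-round consumption changes by −c × ΔT = −0.67 × (+¥136 trillion) = −¥91.12 trillion.
Expenditure multiplier = 1/(1 − MPC) = 1/(1 − 0.67) = 1/0.33 ≈ 3.03.
The tax multiplier is −c × k ≈ −2.03, so ΔY = k × (−c·ΔT) = (−¥91.12 trillion) / 0.33 ≈ −¥276 trillion.

−¥276 trillion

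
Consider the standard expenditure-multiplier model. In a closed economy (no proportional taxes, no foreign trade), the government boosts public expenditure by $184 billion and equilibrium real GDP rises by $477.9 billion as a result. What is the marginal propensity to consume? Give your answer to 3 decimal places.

Implied spending multiplier k = ΔY/ΔG = 477.9/184 ≈ 2.5973.
Since k = 1/(1 − MPC), MPC = 1 − 1/k = 1 − ΔG/ΔY = 1 − 184/477.9 ≈ 0.615.

0.615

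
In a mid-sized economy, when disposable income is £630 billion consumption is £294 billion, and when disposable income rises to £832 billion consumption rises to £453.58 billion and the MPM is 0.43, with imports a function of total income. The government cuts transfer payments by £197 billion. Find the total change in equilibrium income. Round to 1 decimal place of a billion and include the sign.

−£243.2 billion

MPC = ΔC/ΔYd = (453.58 − 294)/(832 − 630) = 159.58/202 = 0.79.
The transfer change shifts disposable income by −£197 billion, so first-round consumption changes by c·ΔTR = 0.79 × (−£197 billion) = −£155.63 billion.
Expenditure multiplier = 1/(1 − c + m) = 1/(1 − 0.79 + 0.43) = 1/0.64 ≈ 1.563.
The transfer multiplier is c × k ≈ 1.234, so ΔY = k × (c·ΔTR) = (−£155.63 billion) / 0.64 ≈ −£243.2 billion.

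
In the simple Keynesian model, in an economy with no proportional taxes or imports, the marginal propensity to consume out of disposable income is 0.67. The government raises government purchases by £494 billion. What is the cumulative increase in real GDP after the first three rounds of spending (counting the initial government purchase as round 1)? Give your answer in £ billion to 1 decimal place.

Round 1 adds ΔG = £494 billion; each later round is MPC = 0.67 times the previous.
After 3 rounds: 494 + 330.98 + 221.7566 = ΔG·(1 − c^3)/(1 − c) = 494 × (1 − 0.300763)/0.33 ≈ £1,046.7 billion.

£1,046.7 billion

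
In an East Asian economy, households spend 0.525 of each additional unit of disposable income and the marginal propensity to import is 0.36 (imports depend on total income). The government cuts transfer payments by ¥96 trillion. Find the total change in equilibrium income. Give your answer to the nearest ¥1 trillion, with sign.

−¥60 trillion

The transfer change shifts disposable income by −¥96 trillion, so first-round consumption changes by c·ΔTR = 0.525 × (−¥96 trillion) = −¥50.4 trillion.
Expenditure multiplier = 1/(1 − c + m) = 1/(1 − 0.525 + 0.36) = 1/0.835 ≈ 1.198.
The transfer multiplier is c × k ≈ 0.629, so ΔY = k × (c·ΔTR) = (−¥50.4 trillion) / 0.835 ≈ −¥60 trillion.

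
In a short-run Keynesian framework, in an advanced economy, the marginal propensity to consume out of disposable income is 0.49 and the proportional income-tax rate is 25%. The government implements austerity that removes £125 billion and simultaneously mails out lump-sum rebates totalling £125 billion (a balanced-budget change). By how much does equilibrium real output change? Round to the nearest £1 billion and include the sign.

Expenditure multiplier = 1/(1 − c(1−t)) = 1/(1 − 0.49×0.75) = 1/0.6325 ≈ 1.581.
ΔG contributes k·ΔG = (−£125 billion) / 0.6325 ≈ −£197.6 billion.
ΔT of −£125 billion changes first-round spending by −c·ΔT = +£61.25 billion, contributing k·(−c·ΔT) = (+£61.25 billion) / 0.6325 ≈ +£96.8 billion.
Net ΔY = k(ΔG − c·ΔT) = (−£63.75 billion) / 0.6325 ≈ −£101 billion.

−£101 billion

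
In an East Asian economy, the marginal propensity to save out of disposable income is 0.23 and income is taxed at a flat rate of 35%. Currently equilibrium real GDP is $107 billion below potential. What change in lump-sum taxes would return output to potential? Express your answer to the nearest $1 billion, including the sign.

−$69 billion

MPC = 1 − MPS = 1 − 0.23 = 0.77.
Spending multiplier = 1/(1 − c(1−t)) = 1/(1 − 0.77×0.65) = 1/0.4995 ≈ 2.002.
Tax multiplier = −c·k = −0.77/0.4995 ≈ −1.542. Need ΔY = +$107 billion, so ΔT = ΔY/(−c·k) = −(+$107 billion) × 0.4995 / 0.77 ≈ −$69 billion.
The government should cut lump-sum taxes by $69 billion.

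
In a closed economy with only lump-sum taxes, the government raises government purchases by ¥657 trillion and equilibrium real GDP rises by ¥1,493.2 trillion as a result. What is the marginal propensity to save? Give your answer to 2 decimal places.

Implied spending multiplier k = ΔY/ΔG = 1,493.2/657 ≈ 2.2728.
Since k = 1/(1 − MPC), MPC = 1 − 1/k = 1 − ΔG/ΔY = 1 − 657/1,493.2 ≈ 0.56.
MPS = 1 − MPC = 0.44.

0.44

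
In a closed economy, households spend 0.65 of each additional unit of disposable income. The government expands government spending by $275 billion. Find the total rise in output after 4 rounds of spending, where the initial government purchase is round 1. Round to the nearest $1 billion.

Round 1 adds ΔG = $275 billion; each later round is MPC = 0.65 times the previous.
After 4 rounds: 275 + 178.75 + 116.1875 + 75.521875 = ΔG·(1 − c^4)/(1 − c) = 275 × (1 − 0.17850625)/0.35 ≈ $645 billion.

$645 billion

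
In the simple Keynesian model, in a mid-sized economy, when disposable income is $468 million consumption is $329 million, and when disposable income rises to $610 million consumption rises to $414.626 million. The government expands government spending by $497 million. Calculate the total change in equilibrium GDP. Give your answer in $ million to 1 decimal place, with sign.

+$1,251.9 million

MPC = ΔC/ΔYd = (414.626 − 329)/(610 − 468) = 85.626/142 = 0.603.
Spending multiplier = 1/(1 − MPC) = 1/(1 − 0.603) = 1/0.397 ≈ 2.519.
ΔY = k × ΔG = (+$497 million) / 0.397 ≈ +$1,251.9 million.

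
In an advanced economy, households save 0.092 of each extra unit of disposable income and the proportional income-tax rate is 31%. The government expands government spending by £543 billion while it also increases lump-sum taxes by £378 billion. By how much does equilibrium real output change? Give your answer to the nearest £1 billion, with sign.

+£535 billion

MPC = 1 − MPS = 1 − 0.092 = 0.908.
Expenditure multiplier = 1/(1 − c(1−t)) = 1/(1 − 0.908×0.69) = 1/0.37348 ≈ 2.678.
ΔG contributes k·ΔG = (+£543 billion) / 0.37348 ≈ +£1,453.9 billion.
ΔT of +£378 billion changes first-round spending by −c·ΔT = −£343.224 billion, contributing k·(−c·ΔT) = (−£343.224 billion) / 0.37348 ≈ −£919 billion.
Net ΔY = k(ΔG − c·ΔT) = (+£199.776 billion) / 0.37348 ≈ +£535 billion.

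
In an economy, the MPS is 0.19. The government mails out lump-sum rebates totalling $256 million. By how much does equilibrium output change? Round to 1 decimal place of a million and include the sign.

MPC = 1 − MPS = 1 − 0.19 = 0.81.
A lump-sum tax change of −$256 million shifts disposable income by +$256 million; first-round consumption changes by −c × ΔT = −0.81 × (−$256 million) = +$207.36 million.
Expenditure multiplier = 1/(1 − MPC) = 1/(1 − 0.81) = 1/0.19 ≈ 5.263.
The tax multiplier is −c × k ≈ −4.263, so ΔY = k × (−c·ΔT) = (+$207.36 million) / 0.19 ≈ +$1,091.4 million.

+$1,091.4 million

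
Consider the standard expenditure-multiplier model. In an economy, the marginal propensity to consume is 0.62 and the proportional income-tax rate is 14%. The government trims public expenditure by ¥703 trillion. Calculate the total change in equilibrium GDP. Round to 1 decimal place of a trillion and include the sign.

Expenditure multiplier = 1/(1 − c(1−t)) = 1/(1 − 0.62×0.86) = 1/0.4668 ≈ 2.142.
ΔY = k × ΔG = (−¥703 trillion) / 0.4668 ≈ −¥1,506 trillion.

−¥1,506.0 trillion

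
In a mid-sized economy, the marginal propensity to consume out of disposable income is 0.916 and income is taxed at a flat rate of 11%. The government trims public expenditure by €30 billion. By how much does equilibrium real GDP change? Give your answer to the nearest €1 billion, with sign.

Spending multiplier = 1/(1 − c(1−t)) = 1/(1 − 0.916×0.89) = 1/0.18476 ≈ 5.412.
ΔY = k × ΔG = (−€30 billion) / 0.18476 ≈ −€162 billion.

−€162 billion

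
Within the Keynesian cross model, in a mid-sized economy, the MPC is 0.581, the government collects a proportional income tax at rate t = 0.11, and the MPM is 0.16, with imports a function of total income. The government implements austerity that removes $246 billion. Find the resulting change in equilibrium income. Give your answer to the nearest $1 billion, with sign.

−$383 billion

Government-spending multiplier = 1/(1 − c(1−t) + m) = 1/(1 − 0.581×0.89 + 0.16) = 1/0.64291 ≈ 1.555.
ΔY = k × ΔG = (−$246 billion) / 0.64291 ≈ −$383 billion.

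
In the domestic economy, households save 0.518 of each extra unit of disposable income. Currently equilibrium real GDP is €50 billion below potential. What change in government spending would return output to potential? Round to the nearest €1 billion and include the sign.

+€26 billion

MPC = 1 − MPS = 1 − 0.518 = 0.482.
Spending multiplier = 1/(1 − MPC) = 1/(1 − 0.482) = 1/0.518 ≈ 1.931.
Need ΔY = +€50 billion, so ΔG = ΔY/k = (+€50 billion) × 0.518 ≈ +€26 billion.
The government should increase government spending by €26 billion.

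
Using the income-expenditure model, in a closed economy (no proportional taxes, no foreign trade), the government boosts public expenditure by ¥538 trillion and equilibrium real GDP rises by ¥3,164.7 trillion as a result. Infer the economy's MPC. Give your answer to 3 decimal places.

0.830

Implied spending multiplier k = ΔY/ΔG = 3,164.7/538 ≈ 5.8823.
Since k = 1/(1 − MPC), MPC = 1 − 1/k = 1 − ΔG/ΔY = 1 − 538/3,164.7 ≈ 0.830.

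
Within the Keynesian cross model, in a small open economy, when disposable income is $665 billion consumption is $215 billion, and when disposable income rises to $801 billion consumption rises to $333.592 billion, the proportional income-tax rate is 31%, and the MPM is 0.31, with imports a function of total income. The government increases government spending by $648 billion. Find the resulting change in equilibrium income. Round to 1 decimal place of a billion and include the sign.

+$914.8 billion

MPC = ΔC/ΔYd = (333.592 − 215)/(801 − 665) = 118.592/136 = 0.872.
Government-spending multiplier = 1/(1 − c(1−t) + m) = 1/(1 − 0.872×0.69 + 0.31) = 1/0.70832 ≈ 1.412.
ΔY = k × ΔG = (+$648 billion) / 0.70832 ≈ +$914.8 billion.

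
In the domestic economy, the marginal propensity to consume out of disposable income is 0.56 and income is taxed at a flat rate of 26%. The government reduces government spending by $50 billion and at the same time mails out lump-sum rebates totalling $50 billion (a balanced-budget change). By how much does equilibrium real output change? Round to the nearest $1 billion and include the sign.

Expenditure multiplier = 1/(1 − c(1−t)) = 1/(1 − 0.56×0.74) = 1/0.5856 ≈ 1.708.
ΔG contributes k·ΔG = (−$50 billion) / 0.5856 ≈ −$85.4 billion.
ΔT of −$50 billion changes first-round spending by −c·ΔT = +$28 billion, contributing k·(−c·ΔT) = (+$28 billion) / 0.5856 ≈ +$47.8 billion.
Net ΔY = k(ΔG − c·ΔT) = (−$22 billion) / 0.5856 ≈ −$38 billion.

−$38 billion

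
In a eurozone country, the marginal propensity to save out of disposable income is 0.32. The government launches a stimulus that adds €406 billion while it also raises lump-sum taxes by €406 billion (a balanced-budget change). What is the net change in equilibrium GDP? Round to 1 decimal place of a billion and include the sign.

+€406.0 billion

MPC = 1 − MPS = 1 − 0.32 = 0.68.
Expenditure multiplier = 1/(1 − MPC) = 1/(1 − 0.68) = 1/0.32 = 3.125.
ΔG contributes k·ΔG = (+€406 billion) / 0.32 ≈ +€1,268.8 billion.
ΔT of +€406 billion changes first-round spending by −c·ΔT = −€276.08 billion, contributing k·(−c·ΔT) = (−€276.08 billion) / 0.32 ≈ −€862.8 billion.
With ΔG = ΔT and no other leakages, the balanced-budget multiplier is 1, so ΔY = ΔG = +€406 billion.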